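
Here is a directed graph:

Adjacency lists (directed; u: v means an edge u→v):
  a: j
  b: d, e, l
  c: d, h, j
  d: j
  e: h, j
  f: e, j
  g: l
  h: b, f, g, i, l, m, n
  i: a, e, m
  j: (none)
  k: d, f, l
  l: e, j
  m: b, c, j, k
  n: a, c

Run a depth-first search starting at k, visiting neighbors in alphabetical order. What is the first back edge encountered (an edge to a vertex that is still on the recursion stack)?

b→e

DFS from k (visiting neighbors in alphabetical order); mark gray on enter, black on exit:
k gray
  d gray
    j gray
    j black
  d black
  f gray
    e gray
      h gray
        b gray
          b→d: d black — skip
          b→e: e is gray → back edge
First back edge: b → e.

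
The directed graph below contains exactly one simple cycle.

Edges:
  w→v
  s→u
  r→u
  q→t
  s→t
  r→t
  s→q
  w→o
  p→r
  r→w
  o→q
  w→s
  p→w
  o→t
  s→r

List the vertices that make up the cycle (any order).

r, s, w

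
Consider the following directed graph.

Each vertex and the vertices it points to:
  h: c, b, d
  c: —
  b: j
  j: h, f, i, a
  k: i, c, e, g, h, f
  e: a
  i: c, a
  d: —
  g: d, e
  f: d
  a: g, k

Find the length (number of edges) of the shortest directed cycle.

3

For each vertex v, BFS finds the shortest path from v back to v.
The shortest such closed walk is j → h → b → j, length 3.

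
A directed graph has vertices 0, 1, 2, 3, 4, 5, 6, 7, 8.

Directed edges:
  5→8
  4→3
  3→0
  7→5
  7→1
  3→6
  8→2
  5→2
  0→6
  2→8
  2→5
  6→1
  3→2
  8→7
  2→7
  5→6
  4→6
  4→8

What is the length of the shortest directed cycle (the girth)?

2

For each vertex v, BFS finds the shortest path from v back to v.
The shortest such closed walk is 2 → 8 → 2, length 2.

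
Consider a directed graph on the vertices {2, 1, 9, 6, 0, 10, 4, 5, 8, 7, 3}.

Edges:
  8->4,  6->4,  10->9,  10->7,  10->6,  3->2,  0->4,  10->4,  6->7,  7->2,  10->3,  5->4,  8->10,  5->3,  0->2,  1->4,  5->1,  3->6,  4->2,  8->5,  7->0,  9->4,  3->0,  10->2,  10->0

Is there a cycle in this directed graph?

No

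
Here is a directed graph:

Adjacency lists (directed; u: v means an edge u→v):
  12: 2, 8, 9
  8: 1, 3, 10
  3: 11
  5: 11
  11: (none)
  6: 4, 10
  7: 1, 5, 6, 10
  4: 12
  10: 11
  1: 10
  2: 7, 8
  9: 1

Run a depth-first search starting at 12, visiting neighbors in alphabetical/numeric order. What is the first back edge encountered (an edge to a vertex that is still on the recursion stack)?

4→12

DFS from 12 (visiting neighbors in alphabetical/numeric order); mark gray on enter, black on exit:
12 gray
  2 gray
    7 gray
      1 gray
        10 gray
          11 gray
          11 black
        10 black
      1 black
      5 gray
        5→11: 11 black — skip
      5 black
      6 gray
        4 gray
          4→12: 12 is gray → back edge
First back edge: 4 → 12.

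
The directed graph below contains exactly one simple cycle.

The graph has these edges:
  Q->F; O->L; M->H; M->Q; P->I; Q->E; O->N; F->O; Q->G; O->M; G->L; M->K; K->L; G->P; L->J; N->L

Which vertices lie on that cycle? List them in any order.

F, M, O, Q

DFS with gray/black marking from M:
M gray
  Q gray
    G gray
      P gray
        I gray
        I black
      P black
      L gray
        J gray
        J black
      L black
    G black
    F gray
      O gray
        O→L: L black — skip
        N gray
          N→L: L black — skip
        N black
        O→M: M is gray → back edge
Back edge closes the cycle M → Q → F → O → M; its vertices are {F, M, O, Q}.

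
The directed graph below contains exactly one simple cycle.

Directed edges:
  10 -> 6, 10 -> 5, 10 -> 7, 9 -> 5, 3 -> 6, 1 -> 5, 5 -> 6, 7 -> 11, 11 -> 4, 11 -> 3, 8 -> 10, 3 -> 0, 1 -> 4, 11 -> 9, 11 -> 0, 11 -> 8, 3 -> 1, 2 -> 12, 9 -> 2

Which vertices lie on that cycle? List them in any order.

DFS with gray/black marking from 11:
11 gray
  0 gray
  0 black
  8 gray
    10 gray
      6 gray
      6 black
      5 gray
        5→6: 6 black — skip
      5 black
      7 gray
        7→11: 11 is gray → back edge
Back edge closes the cycle 11 → 8 → 10 → 7 → 11; its vertices are {7, 8, 10, 11}.

7, 8, 10, 11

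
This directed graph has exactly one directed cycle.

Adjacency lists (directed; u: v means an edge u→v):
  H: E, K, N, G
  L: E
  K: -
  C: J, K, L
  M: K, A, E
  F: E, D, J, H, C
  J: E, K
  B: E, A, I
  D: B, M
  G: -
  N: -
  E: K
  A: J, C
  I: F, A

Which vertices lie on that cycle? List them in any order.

DFS with gray/black marking from F:
F gray
  E gray
    K gray
    K black
  E black
  D gray
    B gray
      B→E: E black — skip
      A gray
        J gray
          J→E: E black — skip
          J→K: K black — skip
        J black
        C gray
          C→J: J black — skip
          C→K: K black — skip
          L gray
            L→E: E black — skip
          L black
        C black
      A black
      I gray
        I→F: F is gray → back edge
Back edge closes the cycle F → D → B → I → F; its vertices are {B, D, F, I}.

B, D, F, I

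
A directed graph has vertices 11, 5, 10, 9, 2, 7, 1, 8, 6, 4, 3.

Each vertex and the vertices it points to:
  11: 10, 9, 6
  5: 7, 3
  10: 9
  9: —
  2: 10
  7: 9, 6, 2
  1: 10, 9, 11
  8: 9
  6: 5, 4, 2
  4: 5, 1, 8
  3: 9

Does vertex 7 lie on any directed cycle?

7 is on a cycle iff 7 can reach itself via ≥1 edge.
7 → 6 → 5 → 7 — yes.

Yes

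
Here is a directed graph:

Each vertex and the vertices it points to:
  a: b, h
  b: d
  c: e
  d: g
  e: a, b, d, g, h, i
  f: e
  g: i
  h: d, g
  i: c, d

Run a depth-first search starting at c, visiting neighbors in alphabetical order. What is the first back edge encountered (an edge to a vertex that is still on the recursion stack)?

DFS from c (visiting neighbors in alphabetical order); mark gray on enter, black on exit:
c gray
  e gray
    a gray
      b gray
        d gray
          g gray
            i gray
              i→c: c is gray → back edge
First back edge: i → c.

i->c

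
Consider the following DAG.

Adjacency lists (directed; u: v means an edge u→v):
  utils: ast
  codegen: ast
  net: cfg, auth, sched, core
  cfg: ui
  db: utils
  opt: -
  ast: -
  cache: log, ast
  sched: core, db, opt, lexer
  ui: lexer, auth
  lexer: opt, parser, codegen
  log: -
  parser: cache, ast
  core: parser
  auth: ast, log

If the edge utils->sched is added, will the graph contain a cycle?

Yes

Adding utils→sched creates a cycle iff sched can already reach utils.
Path from sched: sched → db → utils.
So sched → … → utils → sched is a cycle.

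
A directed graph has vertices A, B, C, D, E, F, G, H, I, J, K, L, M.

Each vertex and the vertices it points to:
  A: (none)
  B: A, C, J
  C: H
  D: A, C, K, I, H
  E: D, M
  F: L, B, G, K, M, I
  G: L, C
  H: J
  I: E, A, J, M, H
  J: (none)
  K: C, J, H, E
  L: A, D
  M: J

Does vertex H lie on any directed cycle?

No

H lies on a cycle iff there is a path from H back to itself.
Exploring from H, it never reaches itself; equivalently, its strongly connected component is a singleton.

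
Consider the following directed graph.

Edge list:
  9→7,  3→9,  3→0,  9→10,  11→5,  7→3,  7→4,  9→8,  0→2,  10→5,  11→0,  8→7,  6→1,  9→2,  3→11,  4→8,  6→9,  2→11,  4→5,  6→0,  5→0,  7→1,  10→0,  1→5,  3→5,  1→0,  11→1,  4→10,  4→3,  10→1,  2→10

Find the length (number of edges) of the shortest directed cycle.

3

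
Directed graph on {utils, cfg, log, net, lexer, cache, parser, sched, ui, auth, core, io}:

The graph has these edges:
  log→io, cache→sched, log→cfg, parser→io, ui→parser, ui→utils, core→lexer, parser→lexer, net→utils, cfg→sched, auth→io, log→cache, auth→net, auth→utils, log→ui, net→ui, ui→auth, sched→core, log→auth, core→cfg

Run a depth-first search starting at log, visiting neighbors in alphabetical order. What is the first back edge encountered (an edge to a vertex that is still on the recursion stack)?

DFS from log (visiting neighbors in alphabetical order); mark gray on enter, black on exit:
log gray
  auth gray
    io gray
    io black
    net gray
      ui gray
        ui→auth: auth is gray → back edge
First back edge: ui → auth.

ui→auth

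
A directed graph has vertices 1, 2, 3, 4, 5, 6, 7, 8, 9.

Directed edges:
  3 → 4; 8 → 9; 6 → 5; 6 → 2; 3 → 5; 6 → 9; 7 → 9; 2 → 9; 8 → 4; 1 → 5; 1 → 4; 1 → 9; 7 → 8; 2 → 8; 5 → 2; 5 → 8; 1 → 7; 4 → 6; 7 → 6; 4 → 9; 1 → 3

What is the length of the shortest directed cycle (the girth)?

4

For each vertex v, BFS finds the shortest path from v back to v.
The shortest such closed walk is 5 → 8 → 4 → 6 → 5, length 4.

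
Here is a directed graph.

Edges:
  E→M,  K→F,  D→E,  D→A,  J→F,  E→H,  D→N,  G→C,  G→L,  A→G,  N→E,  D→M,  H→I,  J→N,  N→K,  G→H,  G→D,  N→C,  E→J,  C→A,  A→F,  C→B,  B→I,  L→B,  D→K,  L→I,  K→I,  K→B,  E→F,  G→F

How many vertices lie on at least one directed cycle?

A vertex is on a directed cycle iff it belongs to a strongly connected component of size ≥ 2 (or has a self-loop).
The vertices on cycles are {A, C, D, E, G, J, N} — 7 in total.

7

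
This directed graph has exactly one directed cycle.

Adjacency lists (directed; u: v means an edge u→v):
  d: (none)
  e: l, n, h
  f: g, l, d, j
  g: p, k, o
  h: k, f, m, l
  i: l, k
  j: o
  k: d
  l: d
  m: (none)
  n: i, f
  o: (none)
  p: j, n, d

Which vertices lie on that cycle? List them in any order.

DFS with gray/black marking from n:
n gray
  i gray
    l gray
      d gray
      d black
    l black
    k gray
      k→d: d black — skip
    k black
  i black
  f gray
    g gray
      p gray
        j gray
          o gray
          o black
        j black
        p→n: n is gray → back edge
Back edge closes the cycle n → f → g → p → n; its vertices are {f, g, n, p}.

f, g, n, p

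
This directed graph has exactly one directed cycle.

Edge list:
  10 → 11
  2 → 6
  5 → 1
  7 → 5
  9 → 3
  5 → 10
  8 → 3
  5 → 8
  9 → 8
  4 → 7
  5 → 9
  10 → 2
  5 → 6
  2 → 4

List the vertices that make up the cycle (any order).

DFS with gray/black marking from 5:
5 gray
  1 gray
  1 black
  6 gray
  6 black
  9 gray
    8 gray
      3 gray
      3 black
    8 black
    9→3: 3 black — skip
  9 black
  10 gray
    2 gray
      4 gray
        7 gray
          7→5: 5 is gray → back edge
Back edge closes the cycle 5 → 10 → 2 → 4 → 7 → 5; its vertices are {2, 4, 5, 7, 10}.

2, 4, 5, 7, 10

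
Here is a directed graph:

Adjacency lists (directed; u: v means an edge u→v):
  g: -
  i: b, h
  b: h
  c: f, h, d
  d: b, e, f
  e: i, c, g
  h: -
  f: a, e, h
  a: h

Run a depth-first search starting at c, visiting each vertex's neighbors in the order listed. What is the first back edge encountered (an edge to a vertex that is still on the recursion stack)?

e→c

DFS from c (visiting each vertex's neighbors in the order listed); mark gray on enter, black on exit:
c gray
  f gray
    a gray
      h gray
      h black
    a black
    e gray
      i gray
        b gray
          b→h: h black — skip
        b black
        i→h: h black — skip
      i black
      e→c: c is gray → back edge
First back edge: e → c.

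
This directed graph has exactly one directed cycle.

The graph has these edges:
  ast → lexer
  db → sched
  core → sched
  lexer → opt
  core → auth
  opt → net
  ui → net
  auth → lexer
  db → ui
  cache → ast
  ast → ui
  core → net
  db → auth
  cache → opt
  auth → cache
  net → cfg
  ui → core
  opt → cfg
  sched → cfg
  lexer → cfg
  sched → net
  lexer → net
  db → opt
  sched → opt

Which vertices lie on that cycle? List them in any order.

DFS with gray/black marking from auth:
auth gray
  cache gray
    ast gray
      lexer gray
        net gray
          cfg gray
          cfg black
        net black
        lexer→cfg: cfg black — skip
        opt gray
          opt→cfg: cfg black — skip
          opt→net: net black — skip
        opt black
      lexer black
      ui gray
        ui→net: net black — skip
        core gray
          core→auth: auth is gray → back edge
Back edge closes the cycle auth → cache → ast → ui → core → auth; its vertices are {ui, ast, auth, core, cache}.

ui, ast, auth, core, cache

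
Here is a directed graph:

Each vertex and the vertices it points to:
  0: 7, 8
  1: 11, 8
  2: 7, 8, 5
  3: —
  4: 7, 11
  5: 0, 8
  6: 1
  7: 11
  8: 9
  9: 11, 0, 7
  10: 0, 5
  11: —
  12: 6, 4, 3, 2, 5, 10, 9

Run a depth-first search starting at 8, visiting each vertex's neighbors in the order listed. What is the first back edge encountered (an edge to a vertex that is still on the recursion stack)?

DFS from 8 (visiting each vertex's neighbors in the order listed); mark gray on enter, black on exit:
8 gray
  9 gray
    11 gray
    11 black
    0 gray
      7 gray
        7→11: 11 black — skip
      7 black
      0→8: 8 is gray → back edge
First back edge: 0 → 8.

0→8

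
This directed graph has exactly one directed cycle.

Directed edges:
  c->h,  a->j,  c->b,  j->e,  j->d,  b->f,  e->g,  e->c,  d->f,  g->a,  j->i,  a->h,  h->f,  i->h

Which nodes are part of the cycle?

a, e, g, j

DFS with gray/black marking from j:
j gray
  i gray
    h gray
      f gray
      f black
    h black
  i black
  d gray
    d→f: f black — skip
  d black
  e gray
    c gray
      c→h: h black — skip
      b gray
        b→f: f black — skip
      b black
    c black
    g gray
      a gray
        a→j: j is gray → back edge
Back edge closes the cycle j → e → g → a → j; its vertices are {a, e, g, j}.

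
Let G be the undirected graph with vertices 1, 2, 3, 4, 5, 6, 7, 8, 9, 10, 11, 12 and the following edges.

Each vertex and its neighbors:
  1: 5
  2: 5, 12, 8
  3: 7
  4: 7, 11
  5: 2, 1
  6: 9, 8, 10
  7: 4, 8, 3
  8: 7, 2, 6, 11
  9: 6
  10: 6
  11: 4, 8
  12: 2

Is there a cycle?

DFS, tracking each vertex's parent; an edge to a visited non-parent vertex closes a cycle.
Start from 6:
visit 6 (parent –)
  visit 9 (parent 6)
    9–6: parent, skip
  visit 8 (parent 6)
    visit 7 (parent 8)
      visit 4 (parent 7)
        4–7: parent, skip
        visit 11 (parent 4)
          11–4: parent, skip
          11–8: 8 visited and ≠ parent → cycle
Cycle: 8 – 7 – 4 – 11 – 8.

Yes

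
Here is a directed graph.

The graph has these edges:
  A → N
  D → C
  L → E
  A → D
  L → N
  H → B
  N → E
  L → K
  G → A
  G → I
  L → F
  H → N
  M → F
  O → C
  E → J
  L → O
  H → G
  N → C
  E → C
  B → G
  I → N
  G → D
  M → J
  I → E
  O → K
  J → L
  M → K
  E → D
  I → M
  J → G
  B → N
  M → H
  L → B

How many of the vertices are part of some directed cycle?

A vertex is on a directed cycle iff it belongs to a strongly connected component of size ≥ 2 (or has a self-loop).
The vertices on cycles are {A, B, E, G, H, I, J, L, M, N} — 10 in total.

10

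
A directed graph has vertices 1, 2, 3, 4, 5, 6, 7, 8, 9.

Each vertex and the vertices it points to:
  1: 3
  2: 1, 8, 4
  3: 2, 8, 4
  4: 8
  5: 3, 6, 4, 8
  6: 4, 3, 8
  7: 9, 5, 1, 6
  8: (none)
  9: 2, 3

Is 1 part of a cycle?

1 is on a cycle iff 1 can reach itself via ≥1 edge.
1 → 3 → 2 → 1 — yes.

Yes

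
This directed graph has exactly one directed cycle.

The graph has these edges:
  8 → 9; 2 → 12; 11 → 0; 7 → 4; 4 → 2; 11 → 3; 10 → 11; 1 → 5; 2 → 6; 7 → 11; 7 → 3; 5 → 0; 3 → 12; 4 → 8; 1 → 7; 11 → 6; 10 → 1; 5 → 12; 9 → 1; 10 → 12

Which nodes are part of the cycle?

1, 4, 7, 8, 9

DFS with gray/black marking from 1:
1 gray
  7 gray
    4 gray
      2 gray
        12 gray
        12 black
        6 gray
        6 black
      2 black
      8 gray
        9 gray
          9→1: 1 is gray → back edge
Back edge closes the cycle 1 → 7 → 4 → 8 → 9 → 1; its vertices are {1, 4, 7, 8, 9}.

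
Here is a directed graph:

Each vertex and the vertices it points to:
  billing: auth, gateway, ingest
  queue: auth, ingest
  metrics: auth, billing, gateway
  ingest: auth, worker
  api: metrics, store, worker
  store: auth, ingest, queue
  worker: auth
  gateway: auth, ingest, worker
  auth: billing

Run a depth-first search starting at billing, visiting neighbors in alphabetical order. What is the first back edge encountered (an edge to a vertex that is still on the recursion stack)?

DFS from billing (visiting neighbors in alphabetical order); mark gray on enter, black on exit:
billing gray
  auth gray
    auth→billing: billing is gray → back edge
First back edge: auth → billing.

auth->billing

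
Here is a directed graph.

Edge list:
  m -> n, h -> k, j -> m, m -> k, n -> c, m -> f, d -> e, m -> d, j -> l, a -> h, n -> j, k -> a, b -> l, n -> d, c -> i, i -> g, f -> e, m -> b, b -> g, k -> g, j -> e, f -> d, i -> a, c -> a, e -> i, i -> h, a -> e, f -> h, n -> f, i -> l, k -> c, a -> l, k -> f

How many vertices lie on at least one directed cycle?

11

A vertex is on a directed cycle iff it belongs to a strongly connected component of size ≥ 2 (or has a self-loop).
The vertices on cycles are {a, c, d, e, f, h, i, j, k, m, n} — 11 in total.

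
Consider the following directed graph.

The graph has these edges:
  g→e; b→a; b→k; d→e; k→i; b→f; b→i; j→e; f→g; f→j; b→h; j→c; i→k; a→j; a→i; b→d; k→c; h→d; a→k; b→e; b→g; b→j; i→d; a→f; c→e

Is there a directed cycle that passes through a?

No

a lies on a cycle iff there is a path from a back to itself.
Exploring from a, it never reaches itself; equivalently, its strongly connected component is a singleton.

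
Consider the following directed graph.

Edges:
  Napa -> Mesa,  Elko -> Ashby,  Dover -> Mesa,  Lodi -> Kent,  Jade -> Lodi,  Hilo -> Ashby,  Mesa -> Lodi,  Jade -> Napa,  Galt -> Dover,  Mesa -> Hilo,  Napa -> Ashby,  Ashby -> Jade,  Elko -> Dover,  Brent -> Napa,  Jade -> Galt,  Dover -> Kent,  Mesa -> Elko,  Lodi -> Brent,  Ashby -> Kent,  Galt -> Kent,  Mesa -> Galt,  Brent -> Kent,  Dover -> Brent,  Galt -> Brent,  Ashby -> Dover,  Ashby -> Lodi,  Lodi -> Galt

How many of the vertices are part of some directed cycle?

A vertex is on a directed cycle iff it belongs to a strongly connected component of size ≥ 2 (or has a self-loop).
The vertices on cycles are {Elko, Galt, Hilo, Jade, Lodi, Mesa, Napa, Ashby, Brent, Dover} — 10 in total.

10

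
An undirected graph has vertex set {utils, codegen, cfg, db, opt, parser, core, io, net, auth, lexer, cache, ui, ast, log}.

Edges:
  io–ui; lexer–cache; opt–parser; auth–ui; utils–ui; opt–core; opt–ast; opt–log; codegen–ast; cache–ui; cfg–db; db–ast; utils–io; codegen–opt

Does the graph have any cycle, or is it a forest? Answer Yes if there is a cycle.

DFS, tracking each vertex's parent; an edge to a visited non-parent vertex closes a cycle.
Start from log:
visit log (parent –)
  visit opt (parent log)
    visit ast (parent opt)
      ast–opt: parent, skip
      visit codegen (parent ast)
        codegen–ast: parent, skip
        codegen–opt: opt visited and ≠ parent → cycle
Cycle: opt – ast – codegen – opt.

Yes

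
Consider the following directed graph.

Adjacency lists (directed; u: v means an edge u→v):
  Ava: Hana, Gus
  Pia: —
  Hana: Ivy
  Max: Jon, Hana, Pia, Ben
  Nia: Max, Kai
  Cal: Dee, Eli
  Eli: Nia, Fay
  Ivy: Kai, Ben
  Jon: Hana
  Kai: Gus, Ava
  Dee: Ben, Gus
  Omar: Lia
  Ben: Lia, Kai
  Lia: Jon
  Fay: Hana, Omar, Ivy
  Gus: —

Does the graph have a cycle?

DFS with white/gray/black marking, starting from Ivy:
Ivy gray
  Kai gray
    Gus gray
    Gus black
    Ava gray
      Hana gray
        Hana→Ivy: Ivy is gray → back edge
Back edge found, so a cycle exists: Ivy → Kai → Ava → Hana → Ivy.

Yes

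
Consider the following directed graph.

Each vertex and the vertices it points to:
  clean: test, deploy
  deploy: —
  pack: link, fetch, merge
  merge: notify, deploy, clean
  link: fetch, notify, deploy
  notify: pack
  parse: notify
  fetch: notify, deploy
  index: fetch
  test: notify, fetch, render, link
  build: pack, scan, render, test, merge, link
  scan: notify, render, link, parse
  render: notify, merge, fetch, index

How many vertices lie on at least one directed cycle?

A vertex is on a directed cycle iff it belongs to a strongly connected component of size ≥ 2 (or has a self-loop).
The vertices on cycles are {link, pack, test, clean, fetch, index, merge, notify, render} — 9 in total.

9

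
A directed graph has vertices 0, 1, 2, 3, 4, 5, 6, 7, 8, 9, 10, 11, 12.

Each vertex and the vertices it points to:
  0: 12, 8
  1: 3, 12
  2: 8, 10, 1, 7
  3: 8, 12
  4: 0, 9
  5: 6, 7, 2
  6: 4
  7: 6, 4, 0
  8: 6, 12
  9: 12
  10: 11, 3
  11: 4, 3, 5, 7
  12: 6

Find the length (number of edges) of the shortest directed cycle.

4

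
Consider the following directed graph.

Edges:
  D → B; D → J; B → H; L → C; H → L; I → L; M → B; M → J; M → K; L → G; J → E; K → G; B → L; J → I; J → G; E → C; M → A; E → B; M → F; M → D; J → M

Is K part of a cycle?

K lies on a cycle iff there is a path from K back to itself.
Exploring from K, it never reaches itself; equivalently, its strongly connected component is a singleton.

No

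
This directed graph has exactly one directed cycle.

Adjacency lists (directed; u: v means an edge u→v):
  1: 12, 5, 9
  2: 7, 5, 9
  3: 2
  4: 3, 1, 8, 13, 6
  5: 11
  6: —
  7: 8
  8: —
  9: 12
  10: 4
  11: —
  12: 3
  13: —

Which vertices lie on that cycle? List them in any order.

DFS with gray/black marking from 3:
3 gray
  2 gray
    7 gray
      8 gray
      8 black
    7 black
    5 gray
      11 gray
      11 black
    5 black
    9 gray
      12 gray
        12→3: 3 is gray → back edge
Back edge closes the cycle 3 → 2 → 9 → 12 → 3; its vertices are {2, 3, 9, 12}.

2, 3, 9, 12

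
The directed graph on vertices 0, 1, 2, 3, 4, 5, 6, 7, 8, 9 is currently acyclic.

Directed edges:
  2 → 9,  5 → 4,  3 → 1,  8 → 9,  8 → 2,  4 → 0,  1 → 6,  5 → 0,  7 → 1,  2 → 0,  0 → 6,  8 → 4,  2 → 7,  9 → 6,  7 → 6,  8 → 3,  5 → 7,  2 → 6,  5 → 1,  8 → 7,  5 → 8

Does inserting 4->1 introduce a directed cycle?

Adding 4→1 creates a cycle iff 1 can already reach 4.
Explore from 1: no path reaches 4. The graph stays acyclic.

No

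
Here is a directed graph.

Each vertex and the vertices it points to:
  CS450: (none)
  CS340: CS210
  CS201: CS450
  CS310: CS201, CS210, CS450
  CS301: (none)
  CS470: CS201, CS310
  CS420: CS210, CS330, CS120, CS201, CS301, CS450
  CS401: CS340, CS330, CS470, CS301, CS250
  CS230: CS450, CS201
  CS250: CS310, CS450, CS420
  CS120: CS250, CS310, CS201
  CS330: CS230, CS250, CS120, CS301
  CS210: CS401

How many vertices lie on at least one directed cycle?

9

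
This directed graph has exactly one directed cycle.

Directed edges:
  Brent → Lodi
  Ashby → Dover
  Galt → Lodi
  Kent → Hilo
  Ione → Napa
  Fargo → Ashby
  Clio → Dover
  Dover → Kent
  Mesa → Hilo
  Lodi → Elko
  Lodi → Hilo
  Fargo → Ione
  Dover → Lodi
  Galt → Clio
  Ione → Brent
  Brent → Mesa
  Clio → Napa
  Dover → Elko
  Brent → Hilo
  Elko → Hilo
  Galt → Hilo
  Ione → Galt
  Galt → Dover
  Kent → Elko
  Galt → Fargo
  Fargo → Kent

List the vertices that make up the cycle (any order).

Galt, Ione, Fargo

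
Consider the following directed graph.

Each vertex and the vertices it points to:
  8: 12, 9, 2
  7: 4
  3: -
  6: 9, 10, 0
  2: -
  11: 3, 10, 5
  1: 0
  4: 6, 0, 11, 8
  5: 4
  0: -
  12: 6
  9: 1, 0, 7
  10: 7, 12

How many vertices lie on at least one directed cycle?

A vertex is on a directed cycle iff it belongs to a strongly connected component of size ≥ 2 (or has a self-loop).
The vertices on cycles are {4, 5, 6, 7, 8, 9, 10, 11, 12} — 9 in total.

9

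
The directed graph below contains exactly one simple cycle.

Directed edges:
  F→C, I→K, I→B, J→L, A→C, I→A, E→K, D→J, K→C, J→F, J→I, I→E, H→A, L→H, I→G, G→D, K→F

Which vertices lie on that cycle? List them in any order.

DFS with gray/black marking from J:
J gray
  L gray
    H gray
      A gray
        C gray
        C black
      A black
    H black
  L black
  I gray
    K gray
      K→C: C black — skip
      F gray
        F→C: C black — skip
      F black
    K black
    G gray
      D gray
        D→J: J is gray → back edge
Back edge closes the cycle J → I → G → D → J; its vertices are {D, G, I, J}.

D, G, I, J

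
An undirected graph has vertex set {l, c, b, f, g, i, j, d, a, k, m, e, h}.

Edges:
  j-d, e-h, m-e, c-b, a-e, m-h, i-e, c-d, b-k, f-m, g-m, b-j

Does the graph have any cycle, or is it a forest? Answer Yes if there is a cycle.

Yes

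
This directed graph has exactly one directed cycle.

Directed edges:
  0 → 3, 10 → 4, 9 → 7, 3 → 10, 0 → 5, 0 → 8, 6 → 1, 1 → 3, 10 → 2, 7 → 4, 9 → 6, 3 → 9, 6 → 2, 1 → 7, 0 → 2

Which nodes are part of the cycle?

1, 3, 6, 9

DFS with gray/black marking from 3:
3 gray
  10 gray
    2 gray
    2 black
    4 gray
    4 black
  10 black
  9 gray
    6 gray
      6→2: 2 black — skip
      1 gray
        1→3: 3 is gray → back edge
Back edge closes the cycle 3 → 9 → 6 → 1 → 3; its vertices are {1, 3, 6, 9}.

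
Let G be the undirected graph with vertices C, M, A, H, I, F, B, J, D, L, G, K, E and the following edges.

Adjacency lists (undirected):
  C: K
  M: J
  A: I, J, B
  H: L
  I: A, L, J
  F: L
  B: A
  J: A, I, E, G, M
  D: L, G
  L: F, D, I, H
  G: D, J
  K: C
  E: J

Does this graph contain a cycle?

Yes

DFS, tracking each vertex's parent; an edge to a visited non-parent vertex closes a cycle.
Start from I:
visit I (parent –)
  visit A (parent I)
    A–I: parent, skip
    visit J (parent A)
      J–A: parent, skip
      J–I: I visited and ≠ parent → cycle
Cycle: I – A – J – I.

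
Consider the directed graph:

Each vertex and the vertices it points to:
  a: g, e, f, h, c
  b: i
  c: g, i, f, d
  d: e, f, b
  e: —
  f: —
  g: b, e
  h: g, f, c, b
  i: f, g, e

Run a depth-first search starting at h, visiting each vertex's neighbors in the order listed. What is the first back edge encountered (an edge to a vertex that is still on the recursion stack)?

i→g

DFS from h (visiting each vertex's neighbors in the order listed); mark gray on enter, black on exit:
h gray
  g gray
    b gray
      i gray
        f gray
        f black
        i→g: g is gray → back edge
First back edge: i → g.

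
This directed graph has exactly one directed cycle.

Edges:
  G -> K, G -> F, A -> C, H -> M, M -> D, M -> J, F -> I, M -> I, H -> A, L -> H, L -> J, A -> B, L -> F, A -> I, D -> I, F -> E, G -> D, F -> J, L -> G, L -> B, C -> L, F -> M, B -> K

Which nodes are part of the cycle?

A, C, H, L

DFS with gray/black marking from L:
L gray
  J gray
  J black
  B gray
    K gray
    K black
  B black
  G gray
    G→K: K black — skip
    F gray
      M gray
        I gray
        I black
        M→J: J black — skip
        D gray
          D→I: I black — skip
        D black
      M black
      E gray
      E black
      F→I: I black — skip
      F→J: J black — skip
    F black
    G→D: D black — skip
  G black
  L→F: F black — skip
  H gray
    A gray
      A→B: B black — skip
      C gray
        C→L: L is gray → back edge
Back edge closes the cycle L → H → A → C → L; its vertices are {A, C, H, L}.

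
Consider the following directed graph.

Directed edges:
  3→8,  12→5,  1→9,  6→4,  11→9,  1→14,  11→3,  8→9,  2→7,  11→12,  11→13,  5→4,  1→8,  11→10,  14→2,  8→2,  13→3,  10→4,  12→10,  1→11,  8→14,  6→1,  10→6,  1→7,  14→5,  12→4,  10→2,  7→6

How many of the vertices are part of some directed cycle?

11

A vertex is on a directed cycle iff it belongs to a strongly connected component of size ≥ 2 (or has a self-loop).
The vertices on cycles are {1, 2, 3, 6, 7, 8, 10, 11, 12, 13, 14} — 11 in total.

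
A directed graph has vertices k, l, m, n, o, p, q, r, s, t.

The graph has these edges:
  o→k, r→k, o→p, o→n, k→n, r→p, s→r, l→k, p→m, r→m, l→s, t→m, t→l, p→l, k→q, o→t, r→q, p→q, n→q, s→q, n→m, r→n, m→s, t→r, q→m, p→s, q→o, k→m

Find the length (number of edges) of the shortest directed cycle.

3

For each vertex v, BFS finds the shortest path from v back to v.
The shortest such closed walk is o → p → q → o, length 3.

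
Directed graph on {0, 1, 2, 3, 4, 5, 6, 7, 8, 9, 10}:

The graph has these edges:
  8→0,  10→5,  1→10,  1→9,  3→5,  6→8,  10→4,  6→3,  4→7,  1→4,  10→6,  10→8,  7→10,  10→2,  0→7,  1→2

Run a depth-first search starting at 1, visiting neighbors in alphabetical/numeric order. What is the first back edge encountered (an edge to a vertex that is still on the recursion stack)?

DFS from 1 (visiting neighbors in alphabetical/numeric order); mark gray on enter, black on exit:
1 gray
  2 gray
  2 black
  4 gray
    7 gray
      10 gray
        10→2: 2 black — skip
        10→4: 4 is gray → back edge
First back edge: 10 → 4.

10→4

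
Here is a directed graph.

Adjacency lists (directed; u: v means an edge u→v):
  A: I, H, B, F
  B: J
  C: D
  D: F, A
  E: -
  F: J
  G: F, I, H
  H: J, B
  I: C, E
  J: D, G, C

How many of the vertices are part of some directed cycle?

9

A vertex is on a directed cycle iff it belongs to a strongly connected component of size ≥ 2 (or has a self-loop).
The vertices on cycles are {A, B, C, D, F, G, H, I, J} — 9 in total.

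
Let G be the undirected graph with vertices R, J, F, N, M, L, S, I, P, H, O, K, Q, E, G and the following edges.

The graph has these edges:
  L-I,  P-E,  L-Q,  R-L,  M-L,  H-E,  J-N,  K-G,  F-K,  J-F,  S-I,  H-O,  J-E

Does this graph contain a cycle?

DFS, tracking each vertex's parent; an edge to a visited non-parent vertex closes a cycle.
Start from J:
visit J (parent –)
  visit E (parent J)
    visit P (parent E)
      P–E: parent, skip
    E–J: parent, skip
    visit H (parent E)
      H–E: parent, skip
      visit O (parent H)
        O–H: parent, skip
  visit N (parent J)
    N–J: parent, skip
  visit F (parent J)
    visit K (parent F)
      visit G (parent K)
        G–K: parent, skip
      K–F: parent, skip
    F–J: parent, skip
visit R (parent –)
  visit L (parent R)
    visit Q (parent L)
      Q–L: parent, skip
    visit I (parent L)
      visit S (parent I)
        S–I: parent, skip
      I–L: parent, skip
    L–R: parent, skip
    visit M (parent L)
      M–L: parent, skip
No non-parent visited neighbor found — the graph is a forest.

No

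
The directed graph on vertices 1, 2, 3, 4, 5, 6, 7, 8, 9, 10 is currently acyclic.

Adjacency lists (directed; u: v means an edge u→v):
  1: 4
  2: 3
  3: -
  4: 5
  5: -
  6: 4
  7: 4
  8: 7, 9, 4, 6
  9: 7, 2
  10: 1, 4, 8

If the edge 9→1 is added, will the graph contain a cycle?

Adding 9→1 creates a cycle iff 1 can already reach 9.
Explore from 1: no path reaches 9. The graph stays acyclic.

No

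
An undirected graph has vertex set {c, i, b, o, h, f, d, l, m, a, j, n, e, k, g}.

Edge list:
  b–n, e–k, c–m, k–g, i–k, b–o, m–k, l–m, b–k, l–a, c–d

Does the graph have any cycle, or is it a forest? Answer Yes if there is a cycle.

DFS, tracking each vertex's parent; an edge to a visited non-parent vertex closes a cycle.
Start from a:
visit a (parent –)
  visit l (parent a)
    visit m (parent l)
      visit c (parent m)
        visit d (parent c)
          d–c: parent, skip
        c–m: parent, skip
      visit k (parent m)
        visit i (parent k)
          i–k: parent, skip
        visit e (parent k)
          e–k: parent, skip
        visit b (parent k)
          visit o (parent b)
            o–b: parent, skip
          b–k: parent, skip
          visit n (parent b)
            n–b: parent, skip
        k–m: parent, skip
        visit g (parent k)
          g–k: parent, skip
      m–l: parent, skip
    l–a: parent, skip
visit h (parent –)
visit f (parent –)
visit j (parent –)
No non-parent visited neighbor found — the graph is a forest.

No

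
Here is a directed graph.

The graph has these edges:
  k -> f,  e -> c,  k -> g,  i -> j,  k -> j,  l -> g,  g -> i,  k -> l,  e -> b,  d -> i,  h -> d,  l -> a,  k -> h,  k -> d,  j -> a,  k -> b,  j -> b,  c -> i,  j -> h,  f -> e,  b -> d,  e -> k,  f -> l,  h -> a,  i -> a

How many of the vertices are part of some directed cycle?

A vertex is on a directed cycle iff it belongs to a strongly connected component of size ≥ 2 (or has a self-loop).
The vertices on cycles are {b, d, e, f, h, i, j, k} — 8 in total.

8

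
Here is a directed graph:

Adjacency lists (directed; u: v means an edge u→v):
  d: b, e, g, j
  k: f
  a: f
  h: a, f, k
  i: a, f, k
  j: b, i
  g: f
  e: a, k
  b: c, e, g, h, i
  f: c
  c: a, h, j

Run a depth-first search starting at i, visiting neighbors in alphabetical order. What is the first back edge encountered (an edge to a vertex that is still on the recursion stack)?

DFS from i (visiting neighbors in alphabetical order); mark gray on enter, black on exit:
i gray
  a gray
    f gray
      c gray
        c→a: a is gray → back edge
First back edge: c → a.

c→a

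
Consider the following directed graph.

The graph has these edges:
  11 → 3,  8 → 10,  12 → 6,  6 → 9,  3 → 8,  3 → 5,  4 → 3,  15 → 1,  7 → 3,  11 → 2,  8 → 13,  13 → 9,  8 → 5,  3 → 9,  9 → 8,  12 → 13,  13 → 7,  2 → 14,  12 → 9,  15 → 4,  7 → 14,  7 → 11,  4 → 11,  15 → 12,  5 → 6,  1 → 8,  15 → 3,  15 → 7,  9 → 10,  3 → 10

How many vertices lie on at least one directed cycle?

A vertex is on a directed cycle iff it belongs to a strongly connected component of size ≥ 2 (or has a self-loop).
The vertices on cycles are {3, 5, 6, 7, 8, 9, 11, 13} — 8 in total.

8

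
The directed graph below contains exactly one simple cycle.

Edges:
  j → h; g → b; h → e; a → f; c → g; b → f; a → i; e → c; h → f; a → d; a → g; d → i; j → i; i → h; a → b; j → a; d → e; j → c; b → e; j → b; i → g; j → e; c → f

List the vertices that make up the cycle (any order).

b, c, e, g

DFS with gray/black marking from c:
c gray
  g gray
    b gray
      f gray
      f black
      e gray
        e→c: c is gray → back edge
Back edge closes the cycle c → g → b → e → c; its vertices are {b, c, e, g}.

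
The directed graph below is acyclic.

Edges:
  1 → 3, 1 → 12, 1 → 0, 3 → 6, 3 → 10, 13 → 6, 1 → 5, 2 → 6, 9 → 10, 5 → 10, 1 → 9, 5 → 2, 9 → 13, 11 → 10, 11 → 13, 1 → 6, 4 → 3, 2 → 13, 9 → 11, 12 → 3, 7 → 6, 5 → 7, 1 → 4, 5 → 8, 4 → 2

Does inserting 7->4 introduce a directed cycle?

Adding 7→4 creates a cycle iff 4 can already reach 7.
Explore from 4: no path reaches 7. The graph stays acyclic.

No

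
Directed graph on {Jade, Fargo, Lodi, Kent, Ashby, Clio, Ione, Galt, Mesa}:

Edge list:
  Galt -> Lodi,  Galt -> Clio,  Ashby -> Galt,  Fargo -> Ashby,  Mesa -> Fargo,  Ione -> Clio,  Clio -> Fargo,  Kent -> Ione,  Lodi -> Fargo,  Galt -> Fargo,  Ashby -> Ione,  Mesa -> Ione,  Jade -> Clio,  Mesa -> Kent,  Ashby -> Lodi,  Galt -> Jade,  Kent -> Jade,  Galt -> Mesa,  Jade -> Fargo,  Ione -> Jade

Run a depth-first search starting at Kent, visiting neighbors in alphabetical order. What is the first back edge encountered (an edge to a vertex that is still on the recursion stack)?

Galt→Clio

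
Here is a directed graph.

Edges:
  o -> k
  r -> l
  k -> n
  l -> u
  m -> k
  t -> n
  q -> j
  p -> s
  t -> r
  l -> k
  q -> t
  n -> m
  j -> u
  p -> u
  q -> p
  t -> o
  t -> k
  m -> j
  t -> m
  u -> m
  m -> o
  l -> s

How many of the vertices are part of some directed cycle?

6

A vertex is on a directed cycle iff it belongs to a strongly connected component of size ≥ 2 (or has a self-loop).
The vertices on cycles are {j, k, m, n, o, u} — 6 in total.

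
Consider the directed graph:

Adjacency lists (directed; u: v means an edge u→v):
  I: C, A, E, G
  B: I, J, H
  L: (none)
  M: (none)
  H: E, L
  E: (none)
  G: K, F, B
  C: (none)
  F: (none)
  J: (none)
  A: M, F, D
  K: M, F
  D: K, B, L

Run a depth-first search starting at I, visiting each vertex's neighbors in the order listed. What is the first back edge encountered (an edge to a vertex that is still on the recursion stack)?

B->I

DFS from I (visiting each vertex's neighbors in the order listed); mark gray on enter, black on exit:
I gray
  C gray
  C black
  A gray
    M gray
    M black
    F gray
    F black
    D gray
      K gray
        K→M: M black — skip
        K→F: F black — skip
      K black
      B gray
        B→I: I is gray → back edge
First back edge: B → I.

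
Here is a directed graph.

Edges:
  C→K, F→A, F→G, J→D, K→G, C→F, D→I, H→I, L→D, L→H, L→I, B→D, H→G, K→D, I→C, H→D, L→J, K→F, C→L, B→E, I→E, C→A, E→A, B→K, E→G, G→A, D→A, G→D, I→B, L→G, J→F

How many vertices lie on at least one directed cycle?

A vertex is on a directed cycle iff it belongs to a strongly connected component of size ≥ 2 (or has a self-loop).
The vertices on cycles are {B, C, D, E, F, G, H, I, J, K, L} — 11 in total.

11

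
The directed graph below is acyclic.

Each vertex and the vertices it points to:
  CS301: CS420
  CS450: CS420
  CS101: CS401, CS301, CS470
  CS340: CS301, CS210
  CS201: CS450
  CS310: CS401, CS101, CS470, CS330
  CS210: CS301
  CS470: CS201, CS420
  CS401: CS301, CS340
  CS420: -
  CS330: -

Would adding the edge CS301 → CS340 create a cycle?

Yes

Adding CS301→CS340 creates a cycle iff CS340 can already reach CS301.
Path from CS340: CS340 → CS301.
So CS340 → … → CS301 → CS340 is a cycle.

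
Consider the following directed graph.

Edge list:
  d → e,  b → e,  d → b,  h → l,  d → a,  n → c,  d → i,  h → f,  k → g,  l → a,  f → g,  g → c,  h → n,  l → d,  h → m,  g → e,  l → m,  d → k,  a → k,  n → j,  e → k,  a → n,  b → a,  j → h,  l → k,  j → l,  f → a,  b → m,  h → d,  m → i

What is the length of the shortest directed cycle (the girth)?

For each vertex v, BFS finds the shortest path from v back to v.
The shortest such closed walk is j → h → n → j, length 3.

3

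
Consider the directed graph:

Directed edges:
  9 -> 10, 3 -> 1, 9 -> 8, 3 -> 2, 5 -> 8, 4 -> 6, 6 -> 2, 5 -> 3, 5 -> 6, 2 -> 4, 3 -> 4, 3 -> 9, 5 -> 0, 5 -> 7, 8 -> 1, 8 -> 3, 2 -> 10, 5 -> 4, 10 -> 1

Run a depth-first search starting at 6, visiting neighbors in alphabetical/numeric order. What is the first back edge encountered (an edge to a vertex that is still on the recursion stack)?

DFS from 6 (visiting neighbors in alphabetical/numeric order); mark gray on enter, black on exit:
6 gray
  2 gray
    4 gray
      4→6: 6 is gray → back edge
First back edge: 4 → 6.

4→6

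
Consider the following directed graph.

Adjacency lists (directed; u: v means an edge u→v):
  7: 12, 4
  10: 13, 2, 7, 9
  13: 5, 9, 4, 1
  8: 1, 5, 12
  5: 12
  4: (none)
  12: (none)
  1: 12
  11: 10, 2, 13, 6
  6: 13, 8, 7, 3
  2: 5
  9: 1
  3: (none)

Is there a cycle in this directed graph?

No

DFS with white/gray/black marking, starting from 13:
13 gray
  5 gray
    12 gray
    12 black
  5 black
  9 gray
    1 gray
      1→12: 12 black — skip
    1 black
  9 black
  4 gray
  4 black
  13→1: 1 black — skip
13 black
7 gray
  7→12: 12 black — skip
  7→4: 4 black — skip
7 black
10 gray
  10→13: 13 black — skip
  2 gray
    2→5: 5 black — skip
  2 black
  10→7: 7 black — skip
  10→9: 9 black — skip
10 black
8 gray
  8→1: 1 black — skip
  8→5: 5 black — skip
  8→12: 12 black — skip
8 black
11 gray
  11→10: 10 black — skip
  11→2: 2 black — skip
  11→13: 13 black — skip
  6 gray
    6→13: 13 black — skip
    6→8: 8 black — skip
    6→7: 7 black — skip
    3 gray
    3 black
  6 black
11 black
Every edge goes to a white or black vertex — no back edge, so the graph is acyclic.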